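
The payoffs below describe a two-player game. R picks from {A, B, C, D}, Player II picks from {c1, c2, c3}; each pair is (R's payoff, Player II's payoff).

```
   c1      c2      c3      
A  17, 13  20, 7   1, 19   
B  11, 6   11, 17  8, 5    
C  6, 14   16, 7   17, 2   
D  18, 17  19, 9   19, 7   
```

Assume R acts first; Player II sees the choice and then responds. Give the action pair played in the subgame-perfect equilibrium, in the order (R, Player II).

Player II best-responds to each possible R move:
- A: Player II compares 13, 7, 19 and picks c3; R would get 1.
- B: Player II compares 6, 17, 5 and picks c2; R would get 11.
- C: Player II compares 14, 7, 2 and picks c1; R would get 6.
- D: Player II compares 17, 9, 7 and picks c1; R would get 18.
R's induced payoffs are 1, 11, 6, 18, so R commits to D. Subgame-perfect outcome: (D, c1) with payoffs (18, 17).

(D, c1)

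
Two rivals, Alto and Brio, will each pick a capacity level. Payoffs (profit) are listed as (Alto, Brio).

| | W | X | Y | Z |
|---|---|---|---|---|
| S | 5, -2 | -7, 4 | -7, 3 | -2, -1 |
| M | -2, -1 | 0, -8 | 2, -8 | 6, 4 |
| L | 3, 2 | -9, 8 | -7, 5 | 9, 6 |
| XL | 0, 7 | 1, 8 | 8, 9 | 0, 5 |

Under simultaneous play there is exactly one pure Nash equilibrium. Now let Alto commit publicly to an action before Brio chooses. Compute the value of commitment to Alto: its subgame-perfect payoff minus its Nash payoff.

Brio best-responds to each possible Alto move:
- S → Brio plays X (best of -2, 4, 3, -1); Alto gets -7.
- M → Brio plays Z (best of -1, -8, -8, 4); Alto gets 6.
- L → Brio plays X (best of 2, 8, 5, 6); Alto gets -9.
- XL → Brio plays Y (best of 7, 8, 9, 5); Alto gets 8.
Maximizing over -7, 6, -9, 8, Alto chooses XL. Subgame-perfect outcome: (XL, Y) with payoffs (8, 9).
For the simultaneous game, intersect best replies.
Alto's best replies: W→S; X→XL; Y→XL; Z→L.
Brio's best replies: S→X; M→Z; L→X; XL→Y.
Only (XL, Y) has each player best-responding; Nash payoffs (8, 9).
Alto's commitment gain: 8 − 8 = 0.

0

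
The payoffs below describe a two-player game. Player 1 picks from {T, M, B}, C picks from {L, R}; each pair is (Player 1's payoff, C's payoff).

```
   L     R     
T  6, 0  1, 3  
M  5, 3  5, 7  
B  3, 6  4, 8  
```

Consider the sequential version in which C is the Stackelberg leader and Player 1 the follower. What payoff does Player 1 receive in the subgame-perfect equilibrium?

5

Work backward from Player 1's decision.
- L: BR = T, leader payoff 0.
- R: BR = M, leader payoff 7.
C's induced payoffs are 0, 7, so C commits to R. Subgame-perfect outcome: (M, R) with payoffs (5, 7).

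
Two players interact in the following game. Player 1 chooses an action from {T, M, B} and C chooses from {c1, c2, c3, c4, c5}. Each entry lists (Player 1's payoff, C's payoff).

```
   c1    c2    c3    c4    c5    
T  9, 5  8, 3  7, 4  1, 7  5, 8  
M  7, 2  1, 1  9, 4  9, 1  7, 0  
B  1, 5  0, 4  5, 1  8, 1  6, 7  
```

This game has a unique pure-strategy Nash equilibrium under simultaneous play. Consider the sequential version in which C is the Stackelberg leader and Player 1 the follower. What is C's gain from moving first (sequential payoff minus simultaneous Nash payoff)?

1

Work backward from Player 1's decision.
- c1: Player 1 compares 9, 7, 1 and picks T; C would get 5.
- c2: Player 1 compares 8, 1, 0 and picks T; C would get 3.
- c3: Player 1 compares 7, 9, 5 and picks M; C would get 4.
- c4: Player 1 compares 1, 9, 8 and picks M; C would get 1.
- c5: Player 1 compares 5, 7, 6 and picks M; C would get 0.
Among 5, 3, 4, 1, 0, the best is 5 at c1. Subgame-perfect outcome: (T, c1) with payoffs (9, 5).
For the simultaneous game, intersect best replies.
Player 1's best replies: c1→T; c2→T; c3→M; c4→M; c5→M.
C's best replies: T→c5; M→c3; B→c5.
Only (M, c3) has each player best-responding; Nash payoffs (9, 4).
C's commitment gain: 5 − 4 = 1.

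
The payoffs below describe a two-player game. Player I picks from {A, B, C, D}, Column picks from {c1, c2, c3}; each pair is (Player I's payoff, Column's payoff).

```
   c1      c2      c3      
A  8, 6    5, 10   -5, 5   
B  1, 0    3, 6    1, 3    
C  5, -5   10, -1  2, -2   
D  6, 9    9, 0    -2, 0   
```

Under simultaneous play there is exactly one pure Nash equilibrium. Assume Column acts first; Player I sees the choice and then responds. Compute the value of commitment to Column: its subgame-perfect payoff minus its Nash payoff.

7

Solve by backward induction (Column leads).
- c1: Player I compares 8, 1, 5, 6 and picks A; Column would get 6.
- c2: Player I compares 5, 3, 10, 9 and picks C; Column would get -1.
- c3: Player I compares -5, 1, 2, -2 and picks C; Column would get -2.
Maximizing over 6, -1, -2, Column chooses c1. Subgame-perfect outcome: (A, c1) with payoffs (8, 6).
For the simultaneous game, intersect best replies.
Player I's best replies: c1→A; c2→C; c3→C.
Column's best replies: A→c2; B→c2; C→c2; D→c1.
The unique mutual best reply is (C, c2), giving (10, -1).
Column's commitment gain: 6 − -1 = 7.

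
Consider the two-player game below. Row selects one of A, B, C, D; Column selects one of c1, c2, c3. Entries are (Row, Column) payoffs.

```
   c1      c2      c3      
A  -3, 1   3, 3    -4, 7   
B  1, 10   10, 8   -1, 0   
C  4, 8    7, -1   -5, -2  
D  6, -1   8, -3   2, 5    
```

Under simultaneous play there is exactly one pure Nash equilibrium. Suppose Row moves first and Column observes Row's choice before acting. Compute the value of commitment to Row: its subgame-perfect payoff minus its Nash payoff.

2

Column best-responds to each possible Row move:
- A: BR = c3, leader payoff -4.
- B: BR = c1, leader payoff 1.
- C: BR = c1, leader payoff 4.
- D: BR = c3, leader payoff 2.
Row's induced payoffs are -4, 1, 4, 2, so Row commits to C. Subgame-perfect outcome: (C, c1) with payoffs (4, 8).
Under simultaneous play:
Row's best replies: c1→D; c2→B; c3→D.
Column's best replies: A→c3; B→c1; C→c1; D→c3.
The unique mutual best reply is (D, c3), giving (2, 5).
Row's commitment gain: 4 − 2 = 2.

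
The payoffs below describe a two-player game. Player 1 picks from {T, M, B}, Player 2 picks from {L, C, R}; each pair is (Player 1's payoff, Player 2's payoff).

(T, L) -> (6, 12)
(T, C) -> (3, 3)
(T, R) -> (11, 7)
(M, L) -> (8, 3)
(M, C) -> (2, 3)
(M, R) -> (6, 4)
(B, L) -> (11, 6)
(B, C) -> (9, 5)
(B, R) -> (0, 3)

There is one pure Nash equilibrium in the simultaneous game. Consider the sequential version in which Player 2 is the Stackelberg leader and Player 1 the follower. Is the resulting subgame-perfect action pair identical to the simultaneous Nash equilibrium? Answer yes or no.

no

Solve by backward induction (Player 2 leads).
- L: Player 1 compares 6, 8, 11 and picks B; Player 2 would get 6.
- C: Player 1 compares 3, 2, 9 and picks B; Player 2 would get 5.
- R: Player 1 compares 11, 6, 0 and picks T; Player 2 would get 7.
Maximizing over 6, 5, 7, Player 2 chooses R. Subgame-perfect outcome: (T, R) with payoffs (11, 7).
Now find the simultaneous Nash equilibrium.
Player 1's best replies: L→B; C→B; R→T.
Player 2's best replies: T→L; M→R; B→L.
The unique mutual best reply is (B, L), giving (11, 6).
Sequential outcome (T, R) differs from the Nash profile (B, L).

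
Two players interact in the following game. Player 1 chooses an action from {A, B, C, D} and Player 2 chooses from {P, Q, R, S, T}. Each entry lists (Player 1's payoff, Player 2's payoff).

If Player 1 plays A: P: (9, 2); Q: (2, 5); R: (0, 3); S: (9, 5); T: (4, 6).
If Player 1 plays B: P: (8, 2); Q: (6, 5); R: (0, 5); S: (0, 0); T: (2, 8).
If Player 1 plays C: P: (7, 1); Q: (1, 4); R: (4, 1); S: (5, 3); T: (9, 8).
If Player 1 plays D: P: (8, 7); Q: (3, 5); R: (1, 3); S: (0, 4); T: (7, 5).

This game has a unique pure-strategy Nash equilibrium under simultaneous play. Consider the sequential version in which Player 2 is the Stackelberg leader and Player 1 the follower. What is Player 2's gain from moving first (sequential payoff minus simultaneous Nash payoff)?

Player 1 best-responds to each possible Player 2 move:
- P: BR = A, leader payoff 2.
- Q: BR = B, leader payoff 5.
- R: BR = C, leader payoff 1.
- S: BR = A, leader payoff 5.
- T: BR = C, leader payoff 8.
Player 2's induced payoffs are 2, 5, 1, 5, 8, so Player 2 commits to T. Subgame-perfect outcome: (C, T) with payoffs (9, 8).
Under simultaneous play:
Player 1's best replies: P→A; Q→B; R→C; S→A; T→C.
Player 2's best replies: A→T; B→T; C→T; D→P.
The unique mutual best reply is (C, T), giving (9, 8).
Player 2's commitment gain: 8 − 8 = 0.

0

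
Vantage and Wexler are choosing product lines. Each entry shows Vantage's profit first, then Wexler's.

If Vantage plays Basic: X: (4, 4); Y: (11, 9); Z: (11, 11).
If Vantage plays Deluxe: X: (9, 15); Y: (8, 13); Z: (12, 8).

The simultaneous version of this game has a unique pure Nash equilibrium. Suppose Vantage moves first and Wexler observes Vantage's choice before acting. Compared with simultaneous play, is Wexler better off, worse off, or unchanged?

worse off

Work backward from Wexler's decision.
- Basic: Wexler compares 4, 9, 11 and picks Z; Vantage would get 11.
- Deluxe: Wexler compares 15, 13, 8 and picks X; Vantage would get 9.
Vantage's induced payoffs are 11, 9, so Vantage commits to Basic. Subgame-perfect outcome: (Basic, Z) with payoffs (11, 11).
Now find the simultaneous Nash equilibrium.
Vantage's best replies: X→Deluxe; Y→Basic; Z→Deluxe.
Wexler's best replies: Basic→Z; Deluxe→X.
Only (Deluxe, X) has each player best-responding; Nash payoffs (9, 15).
Wexler earns 11 sequentially versus 15 at the Nash outcome: worse off.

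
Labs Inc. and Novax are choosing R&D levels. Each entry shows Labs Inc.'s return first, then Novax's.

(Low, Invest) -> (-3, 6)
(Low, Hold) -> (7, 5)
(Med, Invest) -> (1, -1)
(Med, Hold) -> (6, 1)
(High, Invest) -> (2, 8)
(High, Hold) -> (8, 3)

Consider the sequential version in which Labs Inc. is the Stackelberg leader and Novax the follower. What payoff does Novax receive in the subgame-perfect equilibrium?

Work backward from Novax's decision.
- Low: Novax compares 6, 5 and picks Invest; Labs Inc. would get -3.
- Med: Novax compares -1, 1 and picks Hold; Labs Inc. would get 6.
- High: Novax compares 8, 3 and picks Invest; Labs Inc. would get 2.
Labs Inc.'s induced payoffs are -3, 6, 2, so Labs Inc. commits to Med. Subgame-perfect outcome: (Med, Hold) with payoffs (6, 1).

1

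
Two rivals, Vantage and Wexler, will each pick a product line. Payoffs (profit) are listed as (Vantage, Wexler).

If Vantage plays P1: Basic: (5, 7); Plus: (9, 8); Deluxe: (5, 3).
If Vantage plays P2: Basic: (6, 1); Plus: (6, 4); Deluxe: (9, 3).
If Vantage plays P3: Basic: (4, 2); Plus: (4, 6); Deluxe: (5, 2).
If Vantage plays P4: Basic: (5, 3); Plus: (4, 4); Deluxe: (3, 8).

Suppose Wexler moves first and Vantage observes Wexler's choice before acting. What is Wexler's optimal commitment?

Plus

Vantage best-responds to each possible Wexler move:
- Basic: BR = P2, leader payoff 1.
- Plus: BR = P1, leader payoff 8.
- Deluxe: BR = P2, leader payoff 3.
Wexler's induced payoffs are 1, 8, 3, so Wexler commits to Plus. Subgame-perfect outcome: (P1, Plus) with payoffs (9, 8).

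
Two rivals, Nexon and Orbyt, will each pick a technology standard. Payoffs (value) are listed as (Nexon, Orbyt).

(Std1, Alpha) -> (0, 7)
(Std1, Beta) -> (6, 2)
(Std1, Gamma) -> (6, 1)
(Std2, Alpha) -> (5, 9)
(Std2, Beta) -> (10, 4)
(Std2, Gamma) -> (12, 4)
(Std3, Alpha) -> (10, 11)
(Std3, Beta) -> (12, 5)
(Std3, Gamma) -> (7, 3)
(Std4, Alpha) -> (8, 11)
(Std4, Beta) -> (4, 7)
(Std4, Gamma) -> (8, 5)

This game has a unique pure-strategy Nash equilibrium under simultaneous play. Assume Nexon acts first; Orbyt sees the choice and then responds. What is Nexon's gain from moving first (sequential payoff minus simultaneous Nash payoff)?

0

Orbyt best-responds to each possible Nexon move:
- Std1 → Orbyt plays Alpha (best of 7, 2, 1); Nexon gets 0.
- Std2 → Orbyt plays Alpha (best of 9, 4, 4); Nexon gets 5.
- Std3 → Orbyt plays Alpha (best of 11, 5, 3); Nexon gets 10.
- Std4 → Orbyt plays Alpha (best of 11, 7, 5); Nexon gets 8.
Among 0, 5, 10, 8, the best is 10 at Std3. Subgame-perfect outcome: (Std3, Alpha) with payoffs (10, 11).
Now find the simultaneous Nash equilibrium.
Nexon's best replies: Alpha→Std3; Beta→Std3; Gamma→Std2.
Orbyt's best replies: Std1→Alpha; Std2→Alpha; Std3→Alpha; Std4→Alpha.
The unique mutual best reply is (Std3, Alpha), giving (10, 11).
Nexon's commitment gain: 10 − 10 = 0.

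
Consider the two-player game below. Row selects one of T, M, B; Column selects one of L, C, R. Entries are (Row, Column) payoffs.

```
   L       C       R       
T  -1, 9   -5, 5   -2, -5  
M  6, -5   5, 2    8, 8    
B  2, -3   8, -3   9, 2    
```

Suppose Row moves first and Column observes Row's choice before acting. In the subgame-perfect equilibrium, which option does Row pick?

B

Solve by backward induction (Row leads).
- T → Column plays L (best of 9, 5, -5); Row gets -1.
- M → Column plays R (best of -5, 2, 8); Row gets 8.
- B → Column plays R (best of -3, -3, 2); Row gets 9.
Maximizing over -1, 8, 9, Row chooses B. Subgame-perfect outcome: (B, R) with payoffs (9, 2).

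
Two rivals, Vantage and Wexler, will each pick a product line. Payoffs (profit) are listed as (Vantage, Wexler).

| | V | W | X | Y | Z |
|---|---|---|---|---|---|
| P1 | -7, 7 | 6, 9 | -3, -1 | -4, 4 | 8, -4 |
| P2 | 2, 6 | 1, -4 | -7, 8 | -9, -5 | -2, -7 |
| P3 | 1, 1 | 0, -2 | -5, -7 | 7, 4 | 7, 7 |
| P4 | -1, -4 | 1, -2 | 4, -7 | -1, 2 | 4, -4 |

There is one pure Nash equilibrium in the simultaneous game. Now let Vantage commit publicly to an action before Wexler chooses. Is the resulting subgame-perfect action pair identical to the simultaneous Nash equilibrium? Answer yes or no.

no

Wexler best-responds to each possible Vantage move:
- P1: BR = W, leader payoff 6.
- P2: BR = X, leader payoff -7.
- P3: BR = Z, leader payoff 7.
- P4: BR = Y, leader payoff -1.
Maximizing over 6, -7, 7, -1, Vantage chooses P3. Subgame-perfect outcome: (P3, Z) with payoffs (7, 7).
Now find the simultaneous Nash equilibrium.
Vantage's best replies: V→P2; W→P1; X→P4; Y→P3; Z→P1.
Wexler's best replies: P1→W; P2→X; P3→Z; P4→Y.
The unique mutual best reply is (P1, W), giving (6, 9).
Sequential outcome (P3, Z) differs from the Nash profile (P1, W).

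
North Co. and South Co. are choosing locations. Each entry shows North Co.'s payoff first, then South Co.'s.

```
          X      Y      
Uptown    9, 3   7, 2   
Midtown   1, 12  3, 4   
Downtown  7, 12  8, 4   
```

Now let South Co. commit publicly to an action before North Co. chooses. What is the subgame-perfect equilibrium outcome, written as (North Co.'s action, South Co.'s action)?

Backward induction with South Co. moving first.
- X: North Co. compares 9, 1, 7 and picks Uptown; South Co. would get 3.
- Y: North Co. compares 7, 3, 8 and picks Downtown; South Co. would get 4.
Among 3, 4, the best is 4 at Y. Subgame-perfect outcome: (Downtown, Y) with payoffs (8, 4).

(Downtown, Y)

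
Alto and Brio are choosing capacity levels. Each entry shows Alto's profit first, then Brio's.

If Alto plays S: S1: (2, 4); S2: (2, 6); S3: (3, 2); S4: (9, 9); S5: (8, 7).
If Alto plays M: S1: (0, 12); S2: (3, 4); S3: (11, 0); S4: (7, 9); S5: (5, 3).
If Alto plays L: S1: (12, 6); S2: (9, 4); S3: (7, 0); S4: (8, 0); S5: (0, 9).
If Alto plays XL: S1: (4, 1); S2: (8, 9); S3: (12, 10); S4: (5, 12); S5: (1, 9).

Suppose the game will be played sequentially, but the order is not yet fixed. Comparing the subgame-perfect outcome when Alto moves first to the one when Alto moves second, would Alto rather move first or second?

If Alto leads: Brio's best replies are S→S4, M→S1, L→S5, XL→S4; Alto's induced payoffs 9, 0, 0, 5; outcome (S, S4), payoffs (9, 9).
If Brio leads: Alto's best replies are S1→L, S2→L, S3→XL, S4→S, S5→S; Brio's induced payoffs 6, 4, 10, 9, 7; outcome (XL, S3), payoffs (12, 10).
Alto gets 9 moving first and 12 moving second, so Alto prefers to move second.

second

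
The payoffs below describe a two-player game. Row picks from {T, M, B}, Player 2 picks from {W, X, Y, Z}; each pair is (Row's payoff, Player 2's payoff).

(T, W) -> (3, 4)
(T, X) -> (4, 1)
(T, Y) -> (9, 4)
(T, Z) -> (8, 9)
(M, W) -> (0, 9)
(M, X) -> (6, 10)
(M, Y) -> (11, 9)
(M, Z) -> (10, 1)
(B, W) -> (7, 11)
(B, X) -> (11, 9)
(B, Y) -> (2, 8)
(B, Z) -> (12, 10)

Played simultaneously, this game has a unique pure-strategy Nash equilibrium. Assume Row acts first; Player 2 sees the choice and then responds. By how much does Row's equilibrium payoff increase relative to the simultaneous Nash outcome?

1

Backward induction with Row moving first.
- T: BR = Z, leader payoff 8.
- M: BR = X, leader payoff 6.
- B: BR = W, leader payoff 7.
Row's induced payoffs are 8, 6, 7, so Row commits to T. Subgame-perfect outcome: (T, Z) with payoffs (8, 9).
For the simultaneous game, intersect best replies.
Row's best replies: W→B; X→B; Y→M; Z→B.
Player 2's best replies: T→Z; M→X; B→W.
Only (B, W) has each player best-responding; Nash payoffs (7, 11).
Row's commitment gain: 8 − 7 = 1.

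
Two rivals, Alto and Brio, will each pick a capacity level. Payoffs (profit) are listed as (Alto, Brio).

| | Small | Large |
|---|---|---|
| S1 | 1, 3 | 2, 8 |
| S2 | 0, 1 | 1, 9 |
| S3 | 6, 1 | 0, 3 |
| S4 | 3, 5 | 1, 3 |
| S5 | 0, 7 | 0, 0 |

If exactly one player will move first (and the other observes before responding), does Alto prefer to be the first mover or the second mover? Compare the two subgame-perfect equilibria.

If Alto leads: Brio's best replies are S1→Large, S2→Large, S3→Large, S4→Small, S5→Small; Alto's induced payoffs 2, 1, 0, 3, 0; outcome (S4, Small), payoffs (3, 5).
If Brio leads: Alto's best replies are Small→S3, Large→S1; Brio's induced payoffs 1, 8; outcome (S1, Large), payoffs (2, 8).
Alto gets 3 moving first and 2 moving second, so Alto prefers to move first.

first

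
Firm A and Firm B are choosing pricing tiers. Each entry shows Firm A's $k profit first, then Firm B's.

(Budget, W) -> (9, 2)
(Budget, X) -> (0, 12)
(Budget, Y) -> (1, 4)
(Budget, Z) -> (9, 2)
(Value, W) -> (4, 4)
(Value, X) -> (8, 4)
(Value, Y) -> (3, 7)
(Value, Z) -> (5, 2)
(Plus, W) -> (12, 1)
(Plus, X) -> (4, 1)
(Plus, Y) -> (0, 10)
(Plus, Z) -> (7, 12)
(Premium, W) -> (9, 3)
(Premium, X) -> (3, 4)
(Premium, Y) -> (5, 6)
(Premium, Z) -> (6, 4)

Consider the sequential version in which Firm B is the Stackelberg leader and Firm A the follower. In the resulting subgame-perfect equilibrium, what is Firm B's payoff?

6

Backward induction with Firm B moving first.
- W: BR = Plus, leader payoff 1.
- X: BR = Value, leader payoff 4.
- Y: BR = Premium, leader payoff 6.
- Z: BR = Budget, leader payoff 2.
Among 1, 4, 6, 2, the best is 6 at Y. Subgame-perfect outcome: (Premium, Y) with payoffs (5, 6).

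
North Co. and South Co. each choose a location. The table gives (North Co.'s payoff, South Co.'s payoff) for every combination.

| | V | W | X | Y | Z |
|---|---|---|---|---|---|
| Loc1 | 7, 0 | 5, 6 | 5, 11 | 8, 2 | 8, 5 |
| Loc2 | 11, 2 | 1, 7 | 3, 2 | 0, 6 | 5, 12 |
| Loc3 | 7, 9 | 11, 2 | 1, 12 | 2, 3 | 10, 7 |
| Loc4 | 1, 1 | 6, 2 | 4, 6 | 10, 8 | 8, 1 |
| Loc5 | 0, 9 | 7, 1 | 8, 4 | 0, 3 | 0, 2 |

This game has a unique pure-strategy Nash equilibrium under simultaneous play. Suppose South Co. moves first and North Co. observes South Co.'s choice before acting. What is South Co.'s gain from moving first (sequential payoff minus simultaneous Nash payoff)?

Backward induction with South Co. moving first.
- V: North Co. compares 7, 11, 7, 1, 0 and picks Loc2; South Co. would get 2.
- W: North Co. compares 5, 1, 11, 6, 7 and picks Loc3; South Co. would get 2.
- X: North Co. compares 5, 3, 1, 4, 8 and picks Loc5; South Co. would get 4.
- Y: North Co. compares 8, 0, 2, 10, 0 and picks Loc4; South Co. would get 8.
- Z: North Co. compares 8, 5, 10, 8, 0 and picks Loc3; South Co. would get 7.
Among 2, 2, 4, 8, 7, the best is 8 at Y. Subgame-perfect outcome: (Loc4, Y) with payoffs (10, 8).
For the simultaneous game, intersect best replies.
North Co.'s best replies: V→Loc2; W→Loc3; X→Loc5; Y→Loc4; Z→Loc3.
South Co.'s best replies: Loc1→X; Loc2→Z; Loc3→X; Loc4→Y; Loc5→V.
Only (Loc4, Y) has each player best-responding; Nash payoffs (10, 8).
South Co.'s commitment gain: 8 − 8 = 0.

0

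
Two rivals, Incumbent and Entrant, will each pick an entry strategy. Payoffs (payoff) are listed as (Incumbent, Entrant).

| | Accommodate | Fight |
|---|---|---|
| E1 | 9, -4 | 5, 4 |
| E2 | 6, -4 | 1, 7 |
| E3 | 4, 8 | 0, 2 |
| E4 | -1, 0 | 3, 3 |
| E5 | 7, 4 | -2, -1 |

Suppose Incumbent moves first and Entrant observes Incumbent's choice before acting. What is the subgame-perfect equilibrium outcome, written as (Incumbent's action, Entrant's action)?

(E5, Accommodate)

Backward induction with Incumbent moving first.
- E1: BR = Fight, leader payoff 5.
- E2: BR = Fight, leader payoff 1.
- E3: BR = Accommodate, leader payoff 4.
- E4: BR = Fight, leader payoff 3.
- E5: BR = Accommodate, leader payoff 7.
Incumbent's induced payoffs are 5, 1, 4, 3, 7, so Incumbent commits to E5. Subgame-perfect outcome: (E5, Accommodate) with payoffs (7, 4).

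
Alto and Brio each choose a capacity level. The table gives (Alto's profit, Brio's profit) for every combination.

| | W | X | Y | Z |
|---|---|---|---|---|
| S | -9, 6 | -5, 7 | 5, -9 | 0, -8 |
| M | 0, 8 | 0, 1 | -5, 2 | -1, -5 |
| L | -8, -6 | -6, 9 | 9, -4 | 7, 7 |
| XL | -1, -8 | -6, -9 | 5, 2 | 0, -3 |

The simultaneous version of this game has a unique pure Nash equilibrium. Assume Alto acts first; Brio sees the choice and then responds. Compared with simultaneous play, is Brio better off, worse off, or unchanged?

worse off

Brio best-responds to each possible Alto move:
- S → Brio plays X (best of 6, 7, -9, -8); Alto gets -5.
- M → Brio plays W (best of 8, 1, 2, -5); Alto gets 0.
- L → Brio plays X (best of -6, 9, -4, 7); Alto gets -6.
- XL → Brio plays Y (best of -8, -9, 2, -3); Alto gets 5.
Alto's induced payoffs are -5, 0, -6, 5, so Alto commits to XL. Subgame-perfect outcome: (XL, Y) with payoffs (5, 2).
For the simultaneous game, intersect best replies.
Alto's best replies: W→M; X→M; Y→L; Z→L.
Brio's best replies: S→X; M→W; L→X; XL→Y.
Only (M, W) has each player best-responding; Nash payoffs (0, 8).
Brio earns 2 sequentially versus 8 at the Nash outcome: worse off.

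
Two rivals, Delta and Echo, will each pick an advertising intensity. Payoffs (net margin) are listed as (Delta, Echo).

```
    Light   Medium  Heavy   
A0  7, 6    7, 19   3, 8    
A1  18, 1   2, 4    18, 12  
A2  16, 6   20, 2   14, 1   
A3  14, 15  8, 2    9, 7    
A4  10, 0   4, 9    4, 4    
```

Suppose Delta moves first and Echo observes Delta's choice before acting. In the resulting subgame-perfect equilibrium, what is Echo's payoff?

Work backward from Echo's decision.
- A0: BR = Medium, leader payoff 7.
- A1: BR = Heavy, leader payoff 18.
- A2: BR = Light, leader payoff 16.
- A3: BR = Light, leader payoff 14.
- A4: BR = Medium, leader payoff 4.
Maximizing over 7, 18, 16, 14, 4, Delta chooses A1. Subgame-perfect outcome: (A1, Heavy) with payoffs (18, 12).

12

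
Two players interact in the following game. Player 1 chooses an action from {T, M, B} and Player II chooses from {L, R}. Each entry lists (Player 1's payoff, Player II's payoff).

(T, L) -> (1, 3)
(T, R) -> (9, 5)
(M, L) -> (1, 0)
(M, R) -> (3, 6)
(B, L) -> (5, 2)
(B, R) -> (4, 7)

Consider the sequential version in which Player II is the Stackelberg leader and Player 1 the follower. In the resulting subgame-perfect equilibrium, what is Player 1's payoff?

9

Backward induction with Player II moving first.
- L: Player 1 compares 1, 1, 5 and picks B; Player II would get 2.
- R: Player 1 compares 9, 3, 4 and picks T; Player II would get 5.
Player II's induced payoffs are 2, 5, so Player II commits to R. Subgame-perfect outcome: (T, R) with payoffs (9, 5).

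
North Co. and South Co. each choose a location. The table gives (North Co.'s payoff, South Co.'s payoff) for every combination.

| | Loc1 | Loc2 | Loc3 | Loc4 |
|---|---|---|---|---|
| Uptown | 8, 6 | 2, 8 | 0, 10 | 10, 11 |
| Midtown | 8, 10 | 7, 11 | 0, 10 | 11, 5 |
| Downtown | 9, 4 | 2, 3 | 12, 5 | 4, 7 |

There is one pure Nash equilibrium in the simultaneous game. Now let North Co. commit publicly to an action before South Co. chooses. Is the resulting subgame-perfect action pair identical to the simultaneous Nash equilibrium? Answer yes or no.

Work backward from South Co.'s decision.
- Uptown → South Co. plays Loc4 (best of 6, 8, 10, 11); North Co. gets 10.
- Midtown → South Co. plays Loc2 (best of 10, 11, 10, 5); North Co. gets 7.
- Downtown → South Co. plays Loc4 (best of 4, 3, 5, 7); North Co. gets 4.
Maximizing over 10, 7, 4, North Co. chooses Uptown. Subgame-perfect outcome: (Uptown, Loc4) with payoffs (10, 11).
Under simultaneous play:
North Co.'s best replies: Loc1→Downtown; Loc2→Midtown; Loc3→Downtown; Loc4→Midtown.
South Co.'s best replies: Uptown→Loc4; Midtown→Loc2; Downtown→Loc4.
Only (Midtown, Loc2) has each player best-responding; Nash payoffs (7, 11).
Sequential outcome (Uptown, Loc4) differs from the Nash profile (Midtown, Loc2).

no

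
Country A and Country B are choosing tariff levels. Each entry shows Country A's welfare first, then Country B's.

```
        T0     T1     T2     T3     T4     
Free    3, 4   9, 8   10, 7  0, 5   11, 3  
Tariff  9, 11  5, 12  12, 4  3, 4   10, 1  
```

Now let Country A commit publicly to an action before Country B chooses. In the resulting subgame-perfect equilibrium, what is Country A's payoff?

Backward induction with Country A moving first.
- Free → Country B plays T1 (best of 4, 8, 7, 5, 3); Country A gets 9.
- Tariff → Country B plays T1 (best of 11, 12, 4, 4, 1); Country A gets 5.
Country A's induced payoffs are 9, 5, so Country A commits to Free. Subgame-perfect outcome: (Free, T1) with payoffs (9, 8).

9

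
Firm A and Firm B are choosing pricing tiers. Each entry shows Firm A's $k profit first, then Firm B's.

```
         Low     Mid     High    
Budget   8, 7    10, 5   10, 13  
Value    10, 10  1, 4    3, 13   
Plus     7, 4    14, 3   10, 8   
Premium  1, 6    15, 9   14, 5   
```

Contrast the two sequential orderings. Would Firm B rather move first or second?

If Firm A leads: Firm B's best replies are Budget→High, Value→High, Plus→High, Premium→Mid; Firm A's induced payoffs 10, 3, 10, 15; outcome (Premium, Mid), payoffs (15, 9).
If Firm B leads: Firm A's best replies are Low→Value, Mid→Premium, High→Premium; Firm B's induced payoffs 10, 9, 5; outcome (Value, Low), payoffs (10, 10).
Firm B gets 10 moving first and 9 moving second, so Firm B prefers to move first.

first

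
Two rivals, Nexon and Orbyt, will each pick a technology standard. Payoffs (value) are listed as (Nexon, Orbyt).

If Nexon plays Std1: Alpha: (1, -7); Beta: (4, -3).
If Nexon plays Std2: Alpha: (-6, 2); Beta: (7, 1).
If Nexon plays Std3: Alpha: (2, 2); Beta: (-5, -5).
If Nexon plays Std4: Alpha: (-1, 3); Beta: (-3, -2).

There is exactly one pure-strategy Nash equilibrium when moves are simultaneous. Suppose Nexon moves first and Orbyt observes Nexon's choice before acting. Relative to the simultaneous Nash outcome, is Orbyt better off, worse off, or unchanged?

worse off

Work backward from Orbyt's decision.
- Std1 → Orbyt plays Beta (best of -7, -3); Nexon gets 4.
- Std2 → Orbyt plays Alpha (best of 2, 1); Nexon gets -6.
- Std3 → Orbyt plays Alpha (best of 2, -5); Nexon gets 2.
- Std4 → Orbyt plays Alpha (best of 3, -2); Nexon gets -1.
Nexon's induced payoffs are 4, -6, 2, -1, so Nexon commits to Std1. Subgame-perfect outcome: (Std1, Beta) with payoffs (4, -3).
For the simultaneous game, intersect best replies.
Nexon's best replies: Alpha→Std3; Beta→Std2.
Orbyt's best replies: Std1→Beta; Std2→Alpha; Std3→Alpha; Std4→Alpha.
Only (Std3, Alpha) has each player best-responding; Nash payoffs (2, 2).
Orbyt earns -3 sequentially versus 2 at the Nash outcome: worse off.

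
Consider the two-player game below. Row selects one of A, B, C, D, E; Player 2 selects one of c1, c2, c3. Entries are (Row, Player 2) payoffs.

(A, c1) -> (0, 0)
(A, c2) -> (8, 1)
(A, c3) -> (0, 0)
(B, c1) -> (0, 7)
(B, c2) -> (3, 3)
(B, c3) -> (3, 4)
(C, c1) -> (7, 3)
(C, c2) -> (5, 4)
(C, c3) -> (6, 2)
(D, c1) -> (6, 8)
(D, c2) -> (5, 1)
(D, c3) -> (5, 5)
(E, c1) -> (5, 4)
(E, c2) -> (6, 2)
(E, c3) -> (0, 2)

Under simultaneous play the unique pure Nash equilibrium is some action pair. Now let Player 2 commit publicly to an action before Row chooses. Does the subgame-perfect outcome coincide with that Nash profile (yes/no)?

Backward induction with Player 2 moving first.
- c1: BR = C, leader payoff 3.
- c2: BR = A, leader payoff 1.
- c3: BR = C, leader payoff 2.
Among 3, 1, 2, the best is 3 at c1. Subgame-perfect outcome: (C, c1) with payoffs (7, 3).
For the simultaneous game, intersect best replies.
Row's best replies: c1→C; c2→A; c3→C.
Player 2's best replies: A→c2; B→c1; C→c2; D→c1; E→c1.
Only (A, c2) has each player best-responding; Nash payoffs (8, 1).
Sequential outcome (C, c1) differs from the Nash profile (A, c2).

no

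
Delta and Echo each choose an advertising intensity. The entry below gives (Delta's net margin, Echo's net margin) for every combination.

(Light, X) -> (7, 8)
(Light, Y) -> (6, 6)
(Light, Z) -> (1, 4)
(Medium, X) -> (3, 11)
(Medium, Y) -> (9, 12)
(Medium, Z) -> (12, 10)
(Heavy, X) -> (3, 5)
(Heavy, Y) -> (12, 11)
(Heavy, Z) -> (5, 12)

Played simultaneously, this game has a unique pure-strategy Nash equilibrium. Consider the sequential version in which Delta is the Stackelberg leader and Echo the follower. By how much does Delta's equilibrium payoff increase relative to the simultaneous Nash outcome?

Work backward from Echo's decision.
- Light → Echo plays X (best of 8, 6, 4); Delta gets 7.
- Medium → Echo plays Y (best of 11, 12, 10); Delta gets 9.
- Heavy → Echo plays Z (best of 5, 11, 12); Delta gets 5.
Maximizing over 7, 9, 5, Delta chooses Medium. Subgame-perfect outcome: (Medium, Y) with payoffs (9, 12).
Now find the simultaneous Nash equilibrium.
Delta's best replies: X→Light; Y→Heavy; Z→Medium.
Echo's best replies: Light→X; Medium→Y; Heavy→Z.
The unique mutual best reply is (Light, X), giving (7, 8).
Delta's commitment gain: 9 − 7 = 2.

2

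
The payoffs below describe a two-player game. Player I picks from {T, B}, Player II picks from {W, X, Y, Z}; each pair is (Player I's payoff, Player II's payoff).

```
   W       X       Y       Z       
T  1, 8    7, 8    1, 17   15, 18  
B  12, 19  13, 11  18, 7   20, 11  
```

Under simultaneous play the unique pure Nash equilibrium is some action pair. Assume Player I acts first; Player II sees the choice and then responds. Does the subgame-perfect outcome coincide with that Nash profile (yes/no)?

Solve by backward induction (Player I leads).
- T → Player II plays Z (best of 8, 8, 17, 18); Player I gets 15.
- B → Player II plays W (best of 19, 11, 7, 11); Player I gets 12.
Maximizing over 15, 12, Player I chooses T. Subgame-perfect outcome: (T, Z) with payoffs (15, 18).
Now find the simultaneous Nash equilibrium.
Player I's best replies: W→B; X→B; Y→B; Z→B.
Player II's best replies: T→Z; B→W.
The unique mutual best reply is (B, W), giving (12, 19).
Sequential outcome (T, Z) differs from the Nash profile (B, W).

no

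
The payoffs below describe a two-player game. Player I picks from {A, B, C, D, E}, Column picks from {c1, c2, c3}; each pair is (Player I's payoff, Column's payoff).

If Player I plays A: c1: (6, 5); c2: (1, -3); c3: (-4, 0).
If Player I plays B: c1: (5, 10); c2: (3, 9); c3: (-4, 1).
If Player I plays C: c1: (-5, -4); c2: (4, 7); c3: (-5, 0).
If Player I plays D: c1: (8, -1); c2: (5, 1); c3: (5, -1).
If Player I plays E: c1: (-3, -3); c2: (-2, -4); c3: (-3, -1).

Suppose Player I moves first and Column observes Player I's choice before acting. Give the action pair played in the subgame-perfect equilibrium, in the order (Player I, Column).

Solve by backward induction (Player I leads).
- A: Column compares 5, -3, 0 and picks c1; Player I would get 6.
- B: Column compares 10, 9, 1 and picks c1; Player I would get 5.
- C: Column compares -4, 7, 0 and picks c2; Player I would get 4.
- D: Column compares -1, 1, -1 and picks c2; Player I would get 5.
- E: Column compares -3, -4, -1 and picks c3; Player I would get -3.
Maximizing over 6, 5, 4, 5, -3, Player I chooses A. Subgame-perfect outcome: (A, c1) with payoffs (6, 5).

(A, c1)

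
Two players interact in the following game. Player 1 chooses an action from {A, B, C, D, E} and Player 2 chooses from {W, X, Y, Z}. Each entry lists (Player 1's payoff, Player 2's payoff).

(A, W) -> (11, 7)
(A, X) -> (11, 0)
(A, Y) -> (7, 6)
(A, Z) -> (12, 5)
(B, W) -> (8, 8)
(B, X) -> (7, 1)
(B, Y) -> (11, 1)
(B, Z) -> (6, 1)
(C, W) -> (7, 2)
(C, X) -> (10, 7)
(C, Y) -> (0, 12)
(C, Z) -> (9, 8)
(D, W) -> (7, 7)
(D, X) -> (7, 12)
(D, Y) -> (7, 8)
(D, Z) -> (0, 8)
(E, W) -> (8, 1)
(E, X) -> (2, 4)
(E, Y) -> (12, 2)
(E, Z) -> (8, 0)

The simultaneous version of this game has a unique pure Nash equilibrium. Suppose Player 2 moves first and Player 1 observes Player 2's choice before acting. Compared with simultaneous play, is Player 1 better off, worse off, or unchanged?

Solve by backward induction (Player 2 leads).
- W: BR = A, leader payoff 7.
- X: BR = A, leader payoff 0.
- Y: BR = E, leader payoff 2.
- Z: BR = A, leader payoff 5.
Maximizing over 7, 0, 2, 5, Player 2 chooses W. Subgame-perfect outcome: (A, W) with payoffs (11, 7).
Now find the simultaneous Nash equilibrium.
Player 1's best replies: W→A; X→A; Y→E; Z→A.
Player 2's best replies: A→W; B→W; C→Y; D→X; E→X.
Only (A, W) has each player best-responding; Nash payoffs (11, 7).
Player 1 earns 11 sequentially versus 11 at the Nash outcome: unchanged.

unchanged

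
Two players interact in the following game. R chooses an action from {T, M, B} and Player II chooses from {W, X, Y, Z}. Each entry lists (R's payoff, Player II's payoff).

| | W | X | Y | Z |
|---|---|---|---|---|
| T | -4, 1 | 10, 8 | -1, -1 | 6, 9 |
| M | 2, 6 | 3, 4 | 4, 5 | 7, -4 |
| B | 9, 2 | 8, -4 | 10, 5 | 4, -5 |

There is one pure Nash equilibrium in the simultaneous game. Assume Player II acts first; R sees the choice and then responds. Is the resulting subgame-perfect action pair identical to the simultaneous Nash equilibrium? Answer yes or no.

no

Work backward from R's decision.
- W: BR = B, leader payoff 2.
- X: BR = T, leader payoff 8.
- Y: BR = B, leader payoff 5.
- Z: BR = M, leader payoff -4.
Among 2, 8, 5, -4, the best is 8 at X. Subgame-perfect outcome: (T, X) with payoffs (10, 8).
Now find the simultaneous Nash equilibrium.
R's best replies: W→B; X→T; Y→B; Z→M.
Player II's best replies: T→Z; M→W; B→Y.
Only (B, Y) has each player best-responding; Nash payoffs (10, 5).
Sequential outcome (T, X) differs from the Nash profile (B, Y).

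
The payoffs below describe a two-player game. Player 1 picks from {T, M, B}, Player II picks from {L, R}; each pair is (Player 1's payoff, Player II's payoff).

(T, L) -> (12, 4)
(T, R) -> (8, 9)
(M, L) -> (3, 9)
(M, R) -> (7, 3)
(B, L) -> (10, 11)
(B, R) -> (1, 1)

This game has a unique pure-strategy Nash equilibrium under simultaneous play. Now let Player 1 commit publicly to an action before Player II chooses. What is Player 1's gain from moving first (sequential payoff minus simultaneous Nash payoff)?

Player II best-responds to each possible Player 1 move:
- T → Player II plays R (best of 4, 9); Player 1 gets 8.
- M → Player II plays L (best of 9, 3); Player 1 gets 3.
- B → Player II plays L (best of 11, 1); Player 1 gets 10.
Among 8, 3, 10, the best is 10 at B. Subgame-perfect outcome: (B, L) with payoffs (10, 11).
Now find the simultaneous Nash equilibrium.
Player 1's best replies: L→T; R→T.
Player II's best replies: T→R; M→L; B→L.
Only (T, R) has each player best-responding; Nash payoffs (8, 9).
Player 1's commitment gain: 10 − 8 = 2.

2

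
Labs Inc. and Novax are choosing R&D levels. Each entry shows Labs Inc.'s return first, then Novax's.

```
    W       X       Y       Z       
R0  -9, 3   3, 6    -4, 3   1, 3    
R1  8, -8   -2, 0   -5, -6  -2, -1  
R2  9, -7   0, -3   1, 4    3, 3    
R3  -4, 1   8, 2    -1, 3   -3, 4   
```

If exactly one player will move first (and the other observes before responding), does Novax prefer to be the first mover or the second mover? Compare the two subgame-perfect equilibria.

If Labs Inc. leads: Novax's best replies are R0→X, R1→X, R2→Y, R3→Z; Labs Inc.'s induced payoffs 3, -2, 1, -3; outcome (R0, X), payoffs (3, 6).
If Novax leads: Labs Inc.'s best replies are W→R2, X→R3, Y→R2, Z→R2; Novax's induced payoffs -7, 2, 4, 3; outcome (R2, Y), payoffs (1, 4).
Novax gets 4 moving first and 6 moving second, so Novax prefers to move second.

second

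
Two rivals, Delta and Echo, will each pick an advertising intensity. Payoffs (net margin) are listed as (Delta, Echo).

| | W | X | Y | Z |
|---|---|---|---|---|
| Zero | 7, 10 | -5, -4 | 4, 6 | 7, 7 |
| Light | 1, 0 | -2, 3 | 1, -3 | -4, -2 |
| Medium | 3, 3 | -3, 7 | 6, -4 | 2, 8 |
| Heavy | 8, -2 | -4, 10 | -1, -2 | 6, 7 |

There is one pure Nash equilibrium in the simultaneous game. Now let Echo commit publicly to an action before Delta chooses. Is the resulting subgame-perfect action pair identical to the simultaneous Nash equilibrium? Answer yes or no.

no

Backward induction with Echo moving first.
- W: BR = Heavy, leader payoff -2.
- X: BR = Light, leader payoff 3.
- Y: BR = Medium, leader payoff -4.
- Z: BR = Zero, leader payoff 7.
Maximizing over -2, 3, -4, 7, Echo chooses Z. Subgame-perfect outcome: (Zero, Z) with payoffs (7, 7).
For the simultaneous game, intersect best replies.
Delta's best replies: W→Heavy; X→Light; Y→Medium; Z→Zero.
Echo's best replies: Zero→W; Light→X; Medium→Z; Heavy→X.
Only (Light, X) has each player best-responding; Nash payoffs (-2, 3).
Sequential outcome (Zero, Z) differs from the Nash profile (Light, X).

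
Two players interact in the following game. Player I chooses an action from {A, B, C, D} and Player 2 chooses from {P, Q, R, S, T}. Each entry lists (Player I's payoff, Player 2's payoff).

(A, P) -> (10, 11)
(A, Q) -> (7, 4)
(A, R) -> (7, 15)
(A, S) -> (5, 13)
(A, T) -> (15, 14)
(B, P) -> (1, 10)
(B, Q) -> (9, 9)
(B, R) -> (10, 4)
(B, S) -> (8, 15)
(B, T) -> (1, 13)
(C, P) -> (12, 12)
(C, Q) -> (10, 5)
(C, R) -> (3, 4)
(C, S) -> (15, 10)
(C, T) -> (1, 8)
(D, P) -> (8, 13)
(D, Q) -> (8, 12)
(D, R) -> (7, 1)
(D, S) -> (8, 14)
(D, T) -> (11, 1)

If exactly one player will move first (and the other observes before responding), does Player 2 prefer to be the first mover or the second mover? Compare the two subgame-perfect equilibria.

If Player I leads: Player 2's best replies are A→R, B→S, C→P, D→S; Player I's induced payoffs 7, 8, 12, 8; outcome (C, P), payoffs (12, 12).
If Player 2 leads: Player I's best replies are P→C, Q→C, R→B, S→C, T→A; Player 2's induced payoffs 12, 5, 4, 10, 14; outcome (A, T), payoffs (15, 14).
Player 2 gets 14 moving first and 12 moving second, so Player 2 prefers to move first.

first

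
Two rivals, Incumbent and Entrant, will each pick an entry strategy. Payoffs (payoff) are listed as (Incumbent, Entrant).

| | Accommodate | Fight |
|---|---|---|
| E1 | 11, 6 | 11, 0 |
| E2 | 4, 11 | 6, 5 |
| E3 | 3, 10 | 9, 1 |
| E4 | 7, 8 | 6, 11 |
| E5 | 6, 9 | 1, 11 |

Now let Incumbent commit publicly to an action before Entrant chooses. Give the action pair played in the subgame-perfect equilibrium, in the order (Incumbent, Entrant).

Backward induction with Incumbent moving first.
- E1: BR = Accommodate, leader payoff 11.
- E2: BR = Accommodate, leader payoff 4.
- E3: BR = Accommodate, leader payoff 3.
- E4: BR = Fight, leader payoff 6.
- E5: BR = Fight, leader payoff 1.
Incumbent's induced payoffs are 11, 4, 3, 6, 1, so Incumbent commits to E1. Subgame-perfect outcome: (E1, Accommodate) with payoffs (11, 6).

(E1, Accommodate)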